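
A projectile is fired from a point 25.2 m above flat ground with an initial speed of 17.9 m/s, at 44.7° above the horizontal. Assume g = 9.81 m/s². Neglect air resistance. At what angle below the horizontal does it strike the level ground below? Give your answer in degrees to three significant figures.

63.5°

vₓ = 17.90 cos 44.7° = 12.72 m/s; v_y0 = 17.90 sin 44.7° = 12.59 m/s.
The projectile lands when y = 25.2 + (12.59) t − ½·9.81·t² = 0. Positive root: t = (12.59 + √(12.59² + 2·9.81·25.2)) / 9.81 = (12.59 + 25.55) / 9.81 = 3.888 s.
At impact: v_y = v_y0 − g t = −25.55 m/s; vₓ = 12.72 m/s.
Angle below horizontal: arctan(|v_y|/vₓ) = arctan(25.55/12.72) = 63.53°.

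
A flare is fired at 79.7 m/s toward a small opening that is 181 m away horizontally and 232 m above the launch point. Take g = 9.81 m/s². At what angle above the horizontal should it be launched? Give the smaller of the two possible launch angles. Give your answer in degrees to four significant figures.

62.93°

Trajectory: y = x tanθ − g x² (1 + tan²θ)/(2v₀²). With x = 181, y = 232, v₀ = 79.7, g = 9.81:
25.30 tan²θ − 181 tanθ + (257.3) = 0.
tanθ = [181 ± √(181² − 4 × 25.30 × (257.3))] / (2 × 25.30) = (181 ± 82.01) / 50.60, giving tanθ = 1.957 or 5.198.
θ = 62.93° or 79.11°; the smaller is 62.93°.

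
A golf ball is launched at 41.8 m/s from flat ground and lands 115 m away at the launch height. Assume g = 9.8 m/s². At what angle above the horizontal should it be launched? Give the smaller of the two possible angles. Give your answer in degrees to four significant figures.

R = v₀² sin 2θ / g gives sin 2θ = gR/v₀² = 9.80·115/41.8² = 0.6450.
2θ = 40.17° or 180° − 40.17° = 139.8°, so θ = 20.08° or 69.92°.
The smaller angle is 20.08°.

20.08°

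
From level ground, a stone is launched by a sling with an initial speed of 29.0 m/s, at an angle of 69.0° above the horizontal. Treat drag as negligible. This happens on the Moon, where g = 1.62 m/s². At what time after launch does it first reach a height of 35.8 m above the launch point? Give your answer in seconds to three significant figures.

1.38 s

Components: vₓ = 29.00 cos 69.0° = 10.39 m/s, v_y0 = 29.00 sin 69.0° = 27.07 m/s.
Require v_y0 t − ½ g t² = 35.8, i.e. 0.8100 t² − 27.07 t + 35.8 = 0.
Quadratic formula: t = (27.07 ± √617.00) / 1.62 = (27.07 ± 24.84) / 1.62 → t = 1.379 s or 32.05 s.
The first (ascending) time is 1.379 s.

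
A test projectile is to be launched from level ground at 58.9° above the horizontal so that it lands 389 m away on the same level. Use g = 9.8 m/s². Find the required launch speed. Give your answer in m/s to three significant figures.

65.6 m/s

From R = (v₀² / g) sin 2θ: v₀ = √(gR / sin 2θ).
v₀ = √(9.80 × 389 / sin 117.8°) = √(3812 / 0.8846) = √4309.6 = 65.65 m/s.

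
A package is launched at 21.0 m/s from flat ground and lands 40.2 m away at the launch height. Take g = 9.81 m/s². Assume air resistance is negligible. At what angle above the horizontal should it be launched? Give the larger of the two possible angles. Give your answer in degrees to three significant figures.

58.3°

Level-ground range R = v₀² sin(2θ)/g ⇒ sin(2θ) = gR/v₀² = 9.81 × 40.2 / 21.0² = 0.8942.
2θ = 63.41° or 180° − 63.41° = 116.6°, so θ = 31.71° or 58.29°.
The larger angle is 58.29°.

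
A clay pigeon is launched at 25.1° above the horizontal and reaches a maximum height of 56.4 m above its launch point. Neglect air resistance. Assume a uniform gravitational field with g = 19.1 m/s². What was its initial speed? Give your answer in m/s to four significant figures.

At the peak v_y = 0, so v_y0 = √(2gH) = √(2 × 19.1 × 56.4) = 46.42 m/s.
v_y0 = v₀ sin θ ⇒ v₀ = 46.42 / sin 25.1° = 109.4 m/s.

109.4 m/s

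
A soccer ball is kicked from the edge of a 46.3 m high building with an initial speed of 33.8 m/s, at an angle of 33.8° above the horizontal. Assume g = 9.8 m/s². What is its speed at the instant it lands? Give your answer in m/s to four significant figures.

Resolve: vₓ = 33.80 cos 33.8° = 28.09 m/s and v_y0 = 33.80 sin 33.8° = 18.80 m/s.
Vertical motion (up positive, ground at y = 0): 4.900 t² − (18.80) t − 46.3 = 0, so t = (18.80 + √(18.80² + 2·9.80·46.3)) / 9.80 = (18.80 + 35.51) / 9.80 = 5.542 s.
Vertical velocity at impact: v_y = v_y0 − g t = 18.80 − 9.80 × 5.542 = −35.51 m/s.
Speed: |v| = √(vₓ² + v_y²) = √(28.09² + 35.51²) = 45.28 m/s.

45.28 m/s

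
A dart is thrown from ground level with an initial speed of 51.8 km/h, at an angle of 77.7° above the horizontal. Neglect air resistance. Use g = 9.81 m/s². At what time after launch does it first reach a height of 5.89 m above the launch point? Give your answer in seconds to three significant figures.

0.510 s

Convert: 51.8 km/h = 51.8/3.6 = 14.39 m/s.
Horizontal component vₓ = 14.39 cos 77.7° = 3.065 m/s; vertical v_y0 = 14.39 sin 77.7° = 14.06 m/s.
Require v_y0 t − ½ g t² = 5.89, i.e. 4.905 t² − 14.06 t + 5.89 = 0.
Quadratic formula: t = (14.06 ± √82.082) / 9.81 = (14.06 ± 9.060) / 9.81 → t = 0.5095 s or 2.357 s.
The first (ascending) time is 0.5095 s.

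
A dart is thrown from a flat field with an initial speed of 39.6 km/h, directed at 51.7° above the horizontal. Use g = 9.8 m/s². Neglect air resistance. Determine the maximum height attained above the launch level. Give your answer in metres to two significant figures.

Convert: 39.6 km/h = 39.6/3.6 = 11.00 m/s.
Horizontal component vₓ = 11.00 cos 51.7° = 6.818 m/s; vertical v_y0 = 11.00 sin 51.7° = 8.633 m/s.
At the apex v_y = 0, so H = v_y0²/(2g) = 8.633²/19.60 = 3.802 m.

3.8 m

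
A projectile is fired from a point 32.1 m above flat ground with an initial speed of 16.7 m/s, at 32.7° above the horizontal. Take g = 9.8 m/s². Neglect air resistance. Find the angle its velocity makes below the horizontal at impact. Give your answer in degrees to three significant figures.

Horizontal component vₓ = 16.70 cos 32.7° = 14.05 m/s; vertical v_y0 = 16.70 sin 32.7° = 9.022 m/s.
The projectile lands when y = 32.1 + (9.022) t − ½·9.80·t² = 0. Positive root: t = (9.022 + √(9.022² + 2·9.80·32.1)) / 9.80 = (9.022 + 26.66) / 9.80 = 3.641 s.
At impact: v_y = v_y0 − g t = −26.66 m/s; vₓ = 14.05 m/s.
Angle below horizontal: arctan(|v_y|/vₓ) = arctan(26.66/14.05) = 62.20°.

62.2°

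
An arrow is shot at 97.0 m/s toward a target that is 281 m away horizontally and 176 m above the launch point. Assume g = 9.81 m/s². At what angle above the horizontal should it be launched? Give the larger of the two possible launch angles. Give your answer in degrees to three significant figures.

Trajectory: y = x tanθ − g x² (1 + tan²θ)/(2v₀²). With x = 281, y = 176, v₀ = 97.0, g = 9.81:
41.16 tan²θ − 281 tanθ + (217.2) = 0.
tanθ = [281 ± √(281² − 4 × 41.16 × (217.2))] / (2 × 41.16) = (281 ± 207.9) / 82.33, giving tanθ = 0.8885 or 5.938.
θ = 41.62° or 80.44°; the larger is 80.44°.

80.4°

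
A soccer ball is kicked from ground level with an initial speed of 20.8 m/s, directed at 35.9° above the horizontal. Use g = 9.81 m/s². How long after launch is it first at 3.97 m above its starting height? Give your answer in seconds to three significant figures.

0.385 s

Horizontal component vₓ = 20.80 cos 35.9° = 16.85 m/s; vertical v_y0 = 20.80 sin 35.9° = 12.20 m/s.
Height y(t) = 12.20 t − 4.905 t² = 3.97 gives 4.905 t² − 12.20 t + 3.97 = 0.
Quadratic formula: t = (12.20 ± √70.864) / 9.81 = (12.20 ± 8.418) / 9.81 → t = 0.3852 s or 2.101 s.
The first (ascending) time is 0.3852 s.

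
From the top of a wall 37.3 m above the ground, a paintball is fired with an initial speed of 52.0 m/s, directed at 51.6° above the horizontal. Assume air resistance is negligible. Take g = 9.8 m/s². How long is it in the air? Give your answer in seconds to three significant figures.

vₓ = 52.00 cos 51.6° = 32.30 m/s; v_y0 = 52.00 sin 51.6° = 40.75 m/s.
With up positive and y = 0 at the ground: y(t) = 37.3 + (40.75) t − 4.900 t². Setting y = 0 and taking the positive root: t = [40.75 + √(40.75² + 2·9.80·37.3)] / 9.80 = (40.75 + 48.91) / 9.80 = 9.149 s.

9.15 s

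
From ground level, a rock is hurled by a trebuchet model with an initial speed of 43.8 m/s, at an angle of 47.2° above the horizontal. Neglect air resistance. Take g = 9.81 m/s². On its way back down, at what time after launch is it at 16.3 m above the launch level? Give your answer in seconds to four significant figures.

Resolve: vₓ = 43.80 cos 47.2° = 29.76 m/s and v_y0 = 43.80 sin 47.2° = 32.14 m/s.
Set y = v_y0 t − ½ g t² = 16.3: 4.905 t² − 32.14 t + 16.3 = 0.
Quadratic formula: t = (32.14 ± √713.00) / 9.81 = (32.14 ± 26.70) / 9.81 → t = 0.5540 s or 5.998 s.
The descending-branch root is 5.998 s.

5.998 s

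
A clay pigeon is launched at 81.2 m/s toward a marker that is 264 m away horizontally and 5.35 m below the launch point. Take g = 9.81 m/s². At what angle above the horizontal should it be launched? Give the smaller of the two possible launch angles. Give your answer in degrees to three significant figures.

10.4°

Trajectory: y = x tanθ − g x² (1 + tan²θ)/(2v₀²). With x = 264, y = −5.35, v₀ = 81.2, g = 9.81:
51.85 tan²θ − 264 tanθ + (46.50) = 0.
tanθ = [264 ± √(264² − 4 × 51.85 × (46.50))] / (2 × 51.85) = (264 ± 245.1) / 103.7, giving tanθ = 0.1827 or 4.909.
θ = 10.35° or 78.49°; the smaller is 10.35°.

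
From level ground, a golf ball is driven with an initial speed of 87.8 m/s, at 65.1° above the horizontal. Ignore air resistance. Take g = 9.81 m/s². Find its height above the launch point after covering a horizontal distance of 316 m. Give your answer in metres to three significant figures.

322 m

Horizontal component vₓ = 87.80 cos 65.1° = 36.97 m/s; vertical v_y0 = 87.80 sin 65.1° = 79.64 m/s.
Time to reach x = 316 m: t = x/vₓ = 316/36.97 = 8.548 s.
Height: y = v_y0 t − ½ g t² = 79.64 × 8.548 − 4.905 × 8.548² = 680.8 − 358.4 = 322.3 m.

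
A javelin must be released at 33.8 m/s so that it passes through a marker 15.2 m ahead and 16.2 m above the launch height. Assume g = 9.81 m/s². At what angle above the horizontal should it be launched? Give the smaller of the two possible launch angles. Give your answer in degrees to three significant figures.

Trajectory: y = x tanθ − g x² (1 + tan²θ)/(2v₀²). With x = 15.2, y = 16.2, v₀ = 33.8, g = 9.81:
0.9920 tan²θ − 15.2 tanθ + (17.19) = 0.
tanθ = [15.2 ± √(15.2² − 4 × 0.9920 × (17.19))] / (2 × 0.9920) = (15.2 ± 12.76) / 1.984, giving tanθ = 1.230 or 14.09.
θ = 50.88° or 85.94°; the smaller is 50.88°.

50.9°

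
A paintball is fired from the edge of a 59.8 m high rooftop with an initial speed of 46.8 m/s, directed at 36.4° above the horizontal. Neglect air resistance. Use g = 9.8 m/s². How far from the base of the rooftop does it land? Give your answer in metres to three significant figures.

Components: vₓ = 46.80 cos 36.4° = 37.67 m/s, v_y0 = 46.80 sin 36.4° = 27.77 m/s.
The projectile lands when y = 59.8 + (27.77) t − ½·9.80·t² = 0. Positive root: t = (27.77 + √(27.77² + 2·9.80·59.8)) / 9.80 = (27.77 + 44.08) / 9.80 = 7.332 s.
Horizontal distance: R = vₓ t = 37.67 × 7.332 = 276.2 m.

276 m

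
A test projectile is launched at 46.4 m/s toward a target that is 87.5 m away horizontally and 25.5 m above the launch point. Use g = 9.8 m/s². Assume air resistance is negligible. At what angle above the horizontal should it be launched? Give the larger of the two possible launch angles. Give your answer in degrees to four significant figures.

Trajectory: y = x tanθ − g x² (1 + tan²θ)/(2v₀²). With x = 87.5, y = 25.5, v₀ = 46.4, g = 9.80:
17.43 tan²θ − 87.5 tanθ + (42.93) = 0.
tanθ = [87.5 ± √(87.5² − 4 × 17.43 × (42.93))] / (2 × 17.43) = (87.5 ± 68.30) / 34.85, giving tanθ = 0.5510 or 4.470.
θ = 28.86° or 77.39°; the larger is 77.39°.

77.39°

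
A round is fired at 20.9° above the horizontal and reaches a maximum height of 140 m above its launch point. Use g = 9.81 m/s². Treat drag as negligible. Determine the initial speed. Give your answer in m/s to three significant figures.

At the peak v_y = 0, so v_y0 = √(2gH) = √(2 × 9.81 × 140) = 52.41 m/s.
v_y0 = v₀ sin θ ⇒ v₀ = 52.41 / sin 20.9° = 146.9 m/s.

147 m/s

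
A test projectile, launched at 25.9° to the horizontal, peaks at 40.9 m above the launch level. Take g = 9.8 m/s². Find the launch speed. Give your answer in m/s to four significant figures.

At the peak v_y = 0, so v_y0 = √(2gH) = √(2 × 9.80 × 40.9) = 28.31 m/s.
v_y0 = v₀ sin θ ⇒ v₀ = 28.31 / sin 25.9° = 64.82 m/s.

64.82 m/s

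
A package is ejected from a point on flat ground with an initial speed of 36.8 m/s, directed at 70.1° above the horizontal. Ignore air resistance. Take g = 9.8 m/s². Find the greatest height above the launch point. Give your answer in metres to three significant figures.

Components: vₓ = 36.80 cos 70.1° = 12.53 m/s, v_y0 = 36.80 sin 70.1° = 34.60 m/s.
Maximum height: H = v_y0² / (2g) = 34.60² / (2 × 9.80) = 61.09 m.

61.1 m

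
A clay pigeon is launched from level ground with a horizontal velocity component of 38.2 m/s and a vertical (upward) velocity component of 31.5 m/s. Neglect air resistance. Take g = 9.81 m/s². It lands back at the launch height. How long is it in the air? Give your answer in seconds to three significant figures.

Landing at launch height ⇒ T = 2 v_y0 / g = 2 × 31.50 / 9.81 = 6.422 s.

6.42 s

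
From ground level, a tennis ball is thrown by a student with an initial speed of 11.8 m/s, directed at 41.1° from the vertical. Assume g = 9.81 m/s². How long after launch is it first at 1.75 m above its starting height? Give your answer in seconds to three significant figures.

0.225 s

Horizontal component vₓ = 11.80 sin 41.1° = 7.757 m/s; vertical v_y0 = 11.80 cos 41.1° = 8.892 m/s.
Height y(t) = 8.892 t − 4.905 t² = 1.75 gives 4.905 t² − 8.892 t + 1.75 = 0.
Quadratic formula: t = (8.892 ± √44.734) / 9.81 = (8.892 ± 6.688) / 9.81 → t = 0.2246 s or 1.588 s.
The first (ascending) time is 0.2246 s.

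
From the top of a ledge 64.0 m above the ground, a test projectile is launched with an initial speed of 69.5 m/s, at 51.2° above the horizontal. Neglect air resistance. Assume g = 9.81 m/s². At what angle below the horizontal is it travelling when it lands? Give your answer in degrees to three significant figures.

Components: vₓ = 69.50 cos 51.2° = 43.55 m/s, v_y0 = 69.50 sin 51.2° = 54.16 m/s.
Vertical motion (up positive, ground at y = 0): 4.905 t² − (54.16) t − 64.0 = 0, so t = (54.16 + √(54.16² + 2·9.81·64.0)) / 9.81 = (54.16 + 64.73) / 9.81 = 12.12 s.
At impact: v_y = v_y0 − g t = −64.73 m/s; vₓ = 43.55 m/s.
Angle below horizontal: arctan(|v_y|/vₓ) = arctan(64.73/43.55) = 56.07°.

56.1°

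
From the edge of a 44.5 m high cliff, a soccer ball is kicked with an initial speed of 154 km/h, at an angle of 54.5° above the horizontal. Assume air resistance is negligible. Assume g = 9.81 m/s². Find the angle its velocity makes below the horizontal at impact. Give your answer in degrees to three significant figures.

Convert: 154 km/h = 154/3.6 = 42.78 m/s.
Components: vₓ = 42.78 cos 54.5° = 24.84 m/s, v_y0 = 42.78 sin 54.5° = 34.83 m/s.
The projectile lands when y = 44.5 + (34.83) t − ½·9.81·t² = 0. Positive root: t = (34.83 + √(34.83² + 2·9.81·44.5)) / 9.81 = (34.83 + 45.67) / 9.81 = 8.206 s.
At impact: v_y = v_y0 − g t = −45.67 m/s; vₓ = 24.84 m/s.
Angle below horizontal: arctan(|v_y|/vₓ) = arctan(45.67/24.84) = 61.46°.

61.5°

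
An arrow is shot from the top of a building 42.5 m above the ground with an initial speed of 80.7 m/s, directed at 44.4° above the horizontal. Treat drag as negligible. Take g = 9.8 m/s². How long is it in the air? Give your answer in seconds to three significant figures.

Resolve: vₓ = 80.70 cos 44.4° = 57.66 m/s and v_y0 = 80.70 sin 44.4° = 56.46 m/s.
With up positive and y = 0 at the ground: y(t) = 42.5 + (56.46) t − 4.900 t². Setting y = 0 and taking the positive root: t = [56.46 + √(56.46² + 2·9.80·42.5)] / 9.80 = (56.46 + 63.41) / 9.80 = 12.23 s.

12.2 s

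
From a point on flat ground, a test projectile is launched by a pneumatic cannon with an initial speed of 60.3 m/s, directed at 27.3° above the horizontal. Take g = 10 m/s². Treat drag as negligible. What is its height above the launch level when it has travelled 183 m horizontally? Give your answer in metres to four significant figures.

Horizontal component vₓ = 60.30 cos 27.3° = 53.58 m/s; vertical v_y0 = 60.30 sin 27.3° = 27.66 m/s.
At x = 183 m, t = x/vₓ = 183/53.58 = 3.415 s.
Height: y = v_y0 t − ½ g t² = 27.66 × 3.415 − 5.000 × 3.415² = 94.45 − 58.32 = 36.13 m.

36.13 m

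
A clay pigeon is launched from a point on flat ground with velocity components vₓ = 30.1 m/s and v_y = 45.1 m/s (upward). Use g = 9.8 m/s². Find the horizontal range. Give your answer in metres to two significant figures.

280 m

Time aloft: T = 2 v_y0 / g = 2 × 45.10 / 9.80 = 9.204 s.
Range: R = vₓ T = 30.10 × 9.204 = 277.0 m.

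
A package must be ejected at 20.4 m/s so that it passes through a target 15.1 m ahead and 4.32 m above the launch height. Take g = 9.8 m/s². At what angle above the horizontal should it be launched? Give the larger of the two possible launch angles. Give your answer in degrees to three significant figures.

78.9°

Trajectory: y = x tanθ − g x² (1 + tan²θ)/(2v₀²). With x = 15.1, y = 4.32, v₀ = 20.4, g = 9.80:
2.685 tan²θ − 15.1 tanθ + (7.005) = 0.
tanθ = [15.1 ± √(15.1² − 4 × 2.685 × (7.005))] / (2 × 2.685) = (15.1 ± 12.36) / 5.369, giving tanθ = 0.5102 or 5.114.
θ = 27.03° or 78.94°; the larger is 78.94°.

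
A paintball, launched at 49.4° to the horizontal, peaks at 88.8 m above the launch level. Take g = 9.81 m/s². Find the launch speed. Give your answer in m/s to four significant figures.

At the peak v_y = 0, so v_y0 = √(2gH) = √(2 × 9.81 × 88.8) = 41.74 m/s.
v_y0 = v₀ sin θ ⇒ v₀ = 41.74 / sin 49.4° = 54.97 m/s.

54.97 m/s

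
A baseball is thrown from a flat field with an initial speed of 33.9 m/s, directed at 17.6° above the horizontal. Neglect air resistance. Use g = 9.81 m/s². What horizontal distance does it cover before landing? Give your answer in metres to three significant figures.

Components: vₓ = 33.90 cos 17.6° = 32.31 m/s, v_y0 = 33.90 sin 17.6° = 10.25 m/s.
Flight time T = 2 v_y0 / g = 2.090 s.
Range: R = vₓ T = 32.31 × 2.090 = 67.53 m.

67.5 m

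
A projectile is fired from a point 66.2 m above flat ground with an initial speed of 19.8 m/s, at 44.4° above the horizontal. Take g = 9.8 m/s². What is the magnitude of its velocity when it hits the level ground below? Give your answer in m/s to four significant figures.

41.10 m/s

Components: vₓ = 19.80 cos 44.4° = 14.15 m/s, v_y0 = 19.80 sin 44.4° = 13.85 m/s.
The projectile lands when y = 66.2 + (13.85) t − ½·9.80·t² = 0. Positive root: t = (13.85 + √(13.85² + 2·9.80·66.2)) / 9.80 = (13.85 + 38.59) / 9.80 = 5.352 s.
Vertical velocity at impact: v_y = v_y0 − g t = 13.85 − 9.80 × 5.352 = −38.59 m/s.
Speed: |v| = √(vₓ² + v_y²) = √(14.15² + 38.59²) = 41.10 m/s.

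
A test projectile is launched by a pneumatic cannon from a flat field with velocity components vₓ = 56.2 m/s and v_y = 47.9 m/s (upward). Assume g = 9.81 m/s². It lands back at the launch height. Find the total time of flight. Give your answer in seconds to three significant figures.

9.77 s

Time of flight on level ground: T = 2 v_y0 / g = 2 × 47.90 / 9.81 = 9.766 s.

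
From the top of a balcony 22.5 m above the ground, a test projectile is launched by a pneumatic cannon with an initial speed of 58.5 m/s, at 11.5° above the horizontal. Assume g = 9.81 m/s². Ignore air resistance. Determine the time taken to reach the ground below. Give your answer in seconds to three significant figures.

Resolve: vₓ = 58.50 cos 11.5° = 57.33 m/s and v_y0 = 58.50 sin 11.5° = 11.66 m/s.
The projectile lands when y = 22.5 + (11.66) t − ½·9.81·t² = 0. Positive root: t = (11.66 + √(11.66² + 2·9.81·22.5)) / 9.81 = (11.66 + 24.03) / 9.81 = 3.639 s.

3.64 s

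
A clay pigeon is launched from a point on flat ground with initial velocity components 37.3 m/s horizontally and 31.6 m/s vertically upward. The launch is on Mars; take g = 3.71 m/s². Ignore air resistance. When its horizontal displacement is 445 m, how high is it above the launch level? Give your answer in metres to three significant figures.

Time to reach x = 445 m: t = x/vₓ = 445/37.30 = 11.93 s.
Height: y = v_y0 t − ½ g t² = 31.60 × 11.93 − 1.855 × 11.93² = 377.0 − 264.0 = 113.0 m.

113 m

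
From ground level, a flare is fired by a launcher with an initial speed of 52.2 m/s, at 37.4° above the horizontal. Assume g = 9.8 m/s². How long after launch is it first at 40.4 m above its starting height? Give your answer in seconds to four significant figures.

Horizontal component vₓ = 52.20 cos 37.4° = 41.47 m/s; vertical v_y0 = 52.20 sin 37.4° = 31.71 m/s.
Height y(t) = 31.71 t − 4.900 t² = 40.4 gives 4.900 t² − 31.71 t + 40.4 = 0.
t = [31.71 ± √(31.71² − 2·9.80·40.4)] / 9.80 = (31.71 ± 14.61) / 9.80, so t = 1.745 s or t = 4.726 s.
The first (ascending) time is 1.745 s.

1.745 s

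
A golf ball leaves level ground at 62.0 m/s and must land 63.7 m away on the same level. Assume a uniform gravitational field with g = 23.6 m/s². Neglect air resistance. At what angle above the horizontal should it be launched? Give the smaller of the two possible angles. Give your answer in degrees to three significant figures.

11.5°

From R = (v₀²/g) sin 2θ: sin 2θ = 23.6 × 63.7 / 3844.0 = 0.3911.
2θ = 23.02° or 180° − 23.02° = 157.0°, so θ = 11.51° or 78.49°.
The smaller angle is 11.51°.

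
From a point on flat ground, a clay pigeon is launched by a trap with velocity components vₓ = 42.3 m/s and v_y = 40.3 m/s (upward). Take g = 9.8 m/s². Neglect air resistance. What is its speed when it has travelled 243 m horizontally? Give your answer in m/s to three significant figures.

45.2 m/s

x = vₓ t ⇒ t = 243/42.30 = 5.745 s.
Vertical velocity there: v_y = v_y0 − g t = 40.30 − 9.80 × 5.745 = −16.00 m/s.
Speed: √(vₓ² + v_y²) = √(42.30² + 16.00²) = 45.22 m/s.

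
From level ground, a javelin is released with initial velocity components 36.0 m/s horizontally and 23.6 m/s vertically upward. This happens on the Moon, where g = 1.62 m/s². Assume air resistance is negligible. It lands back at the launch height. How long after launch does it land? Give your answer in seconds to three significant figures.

Time of flight on level ground: T = 2 v_y0 / g = 2 × 23.60 / 1.62 = 29.14 s.

29.1 s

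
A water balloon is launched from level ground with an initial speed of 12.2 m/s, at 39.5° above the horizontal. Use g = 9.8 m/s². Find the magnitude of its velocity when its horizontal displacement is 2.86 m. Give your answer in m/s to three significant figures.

10.6 m/s

Components: vₓ = 12.20 cos 39.5° = 9.414 m/s, v_y0 = 12.20 sin 39.5° = 7.760 m/s.
Time to reach x = 2.86 m: t = x/vₓ = 2.86/9.414 = 0.3038 s.
Vertical velocity there: v_y = v_y0 − g t = 7.760 − 9.80 × 0.3038 = 4.783 m/s.
Speed: √(vₓ² + v_y²) = √(9.414² + 4.783²) = 10.56 m/s.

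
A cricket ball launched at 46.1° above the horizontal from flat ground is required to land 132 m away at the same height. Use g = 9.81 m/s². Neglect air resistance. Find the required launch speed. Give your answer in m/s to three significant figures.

36.0 m/s

Level-ground range: R = v₀² sin(2θ)/g, so v₀ = √(gR / sin 2θ).
v₀ = √(9.81 × 132 / sin 92.20°) = √(1295 / 0.9993) = √1295.9 = 36.00 m/s.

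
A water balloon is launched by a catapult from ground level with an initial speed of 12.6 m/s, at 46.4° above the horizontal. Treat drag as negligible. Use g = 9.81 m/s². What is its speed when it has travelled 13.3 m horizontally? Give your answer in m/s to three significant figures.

10.5 m/s

Resolve: vₓ = 12.60 cos 46.4° = 8.689 m/s and v_y0 = 12.60 sin 46.4° = 9.125 m/s.
x = vₓ t ⇒ t = 13.3/8.689 = 1.531 s.
Vertical velocity there: v_y = v_y0 − g t = 9.125 − 9.81 × 1.531 = −5.891 m/s.
Speed: √(vₓ² + v_y²) = √(8.689² + 5.891²) = 10.50 m/s.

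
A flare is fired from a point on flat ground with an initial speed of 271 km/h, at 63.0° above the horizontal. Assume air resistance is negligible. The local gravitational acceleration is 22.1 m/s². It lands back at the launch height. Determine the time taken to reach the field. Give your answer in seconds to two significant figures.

6.1 s

Convert: 271 km/h = 271/3.6 = 75.28 m/s.
Resolve: vₓ = 75.28 cos 63.0° = 34.18 m/s and v_y0 = 75.28 sin 63.0° = 67.07 m/s.
Time of flight on level ground: T = 2 v_y0 / g = 2 × 67.07 / 22.1 = 6.070 s.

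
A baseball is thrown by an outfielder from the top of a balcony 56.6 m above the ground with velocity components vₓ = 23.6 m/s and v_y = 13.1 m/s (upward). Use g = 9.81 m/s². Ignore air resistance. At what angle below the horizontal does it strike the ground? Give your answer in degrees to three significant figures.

56.6°

The projectile lands when y = 56.6 + (13.10) t − ½·9.81·t² = 0. Positive root: t = (13.10 + √(13.10² + 2·9.81·56.6)) / 9.81 = (13.10 + 35.81) / 9.81 = 4.985 s.
At impact: v_y = v_y0 − g t = −35.81 m/s; vₓ = 23.60 m/s.
Angle below horizontal: arctan(|v_y|/vₓ) = arctan(35.81/23.60) = 56.61°.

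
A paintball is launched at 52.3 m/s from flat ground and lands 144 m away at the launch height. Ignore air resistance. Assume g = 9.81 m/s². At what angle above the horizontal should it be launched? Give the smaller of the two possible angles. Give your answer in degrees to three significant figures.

From R = (v₀²/g) sin 2θ: sin 2θ = 9.81 × 144 / 2735.3 = 0.5164.
2θ = 31.09° or 180° − 31.09° = 148.9°, so θ = 15.55° or 74.45°.
The smaller angle is 15.55°.

15.5°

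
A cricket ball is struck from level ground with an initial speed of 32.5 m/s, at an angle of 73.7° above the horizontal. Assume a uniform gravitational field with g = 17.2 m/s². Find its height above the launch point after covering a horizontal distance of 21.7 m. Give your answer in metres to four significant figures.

Resolve: vₓ = 32.50 cos 73.7° = 9.122 m/s and v_y0 = 32.50 sin 73.7° = 31.19 m/s.
At x = 21.7 m, t = x/vₓ = 21.7/9.122 = 2.379 s.
Height: y = v_y0 t − ½ g t² = 31.19 × 2.379 − 8.600 × 2.379² = 74.21 − 48.67 = 25.54 m.

25.54 m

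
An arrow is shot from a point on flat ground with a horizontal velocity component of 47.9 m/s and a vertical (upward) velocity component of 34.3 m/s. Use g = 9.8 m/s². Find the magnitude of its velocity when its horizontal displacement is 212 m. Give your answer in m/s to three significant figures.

48.8 m/s

At x = 212 m, t = x/vₓ = 212/47.90 = 4.426 s.
Vertical velocity there: v_y = v_y0 − g t = 34.30 − 9.80 × 4.426 = −9.074 m/s.
Speed: √(vₓ² + v_y²) = √(47.90² + 9.074²) = 48.75 m/s.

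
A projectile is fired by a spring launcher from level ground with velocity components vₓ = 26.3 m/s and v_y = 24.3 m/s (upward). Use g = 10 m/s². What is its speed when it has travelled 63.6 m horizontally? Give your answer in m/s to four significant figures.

x = vₓ t ⇒ t = 63.6/26.30 = 2.418 s.
Vertical velocity there: v_y = v_y0 − g t = 24.30 − 10.0 × 2.418 = 0.1175 m/s.
Speed: √(vₓ² + v_y²) = √(26.30² + 0.1175²) = 26.30 m/s.

26.30 m/s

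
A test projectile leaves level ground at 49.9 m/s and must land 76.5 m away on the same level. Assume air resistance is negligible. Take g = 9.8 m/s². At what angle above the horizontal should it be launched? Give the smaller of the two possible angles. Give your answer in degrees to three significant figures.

Level-ground range R = v₀² sin(2θ)/g ⇒ sin(2θ) = gR/v₀² = 9.80 × 76.5 / 49.9² = 0.3011.
2θ = 17.52° or 180° − 17.52° = 162.5°, so θ = 8.761° or 81.24°.
The smaller angle is 8.761°.

8.76°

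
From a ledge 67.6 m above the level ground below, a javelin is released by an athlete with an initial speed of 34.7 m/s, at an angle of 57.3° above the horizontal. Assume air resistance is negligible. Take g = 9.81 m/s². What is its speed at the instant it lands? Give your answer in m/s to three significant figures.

50.3 m/s

Horizontal component vₓ = 34.70 cos 57.3° = 18.75 m/s; vertical v_y0 = 34.70 sin 57.3° = 29.20 m/s.
Vertical motion (up positive, ground at y = 0): 4.905 t² − (29.20) t − 67.6 = 0, so t = (29.20 + √(29.20² + 2·9.81·67.6)) / 9.81 = (29.20 + 46.68) / 9.81 = 7.735 s.
Vertical velocity at impact: v_y = v_y0 − g t = 29.20 − 9.81 × 7.735 = −46.68 m/s.
Speed: |v| = √(vₓ² + v_y²) = √(18.75² + 46.68²) = 50.30 m/s.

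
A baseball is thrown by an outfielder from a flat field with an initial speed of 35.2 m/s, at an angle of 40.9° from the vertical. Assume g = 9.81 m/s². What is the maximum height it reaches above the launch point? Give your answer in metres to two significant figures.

Components: vₓ = 35.20 sin 40.9° = 23.05 m/s, v_y0 = 35.20 cos 40.9° = 26.61 m/s.
Maximum height: H = v_y0² / (2g) = 26.61² / (2 × 9.81) = 36.08 m.

36 m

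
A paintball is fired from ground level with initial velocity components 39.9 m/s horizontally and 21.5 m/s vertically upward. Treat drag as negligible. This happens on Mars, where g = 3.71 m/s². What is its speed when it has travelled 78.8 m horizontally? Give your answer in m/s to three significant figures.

x = vₓ t ⇒ t = 78.8/39.90 = 1.975 s.
Vertical velocity there: v_y = v_y0 − g t = 21.50 − 3.71 × 1.975 = 14.17 m/s.
Speed: √(vₓ² + v_y²) = √(39.90² + 14.17²) = 42.34 m/s.

42.3 m/s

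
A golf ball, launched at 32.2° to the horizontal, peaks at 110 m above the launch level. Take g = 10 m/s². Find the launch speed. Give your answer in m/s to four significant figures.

88.02 m/s

At the peak v_y = 0, so v_y0 = √(2gH) = √(2 × 10.0 × 110) = 46.90 m/s.
v_y0 = v₀ sin θ ⇒ v₀ = 46.90 / sin 32.2° = 88.02 m/s.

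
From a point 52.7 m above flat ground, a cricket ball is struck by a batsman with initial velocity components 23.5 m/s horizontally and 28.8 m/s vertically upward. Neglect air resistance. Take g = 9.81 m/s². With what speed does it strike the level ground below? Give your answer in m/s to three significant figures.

49.1 m/s

With up positive and y = 0 at the ground: y(t) = 52.7 + (28.80) t − 4.905 t². Setting y = 0 and taking the positive root: t = [28.80 + √(28.80² + 2·9.81·52.7)] / 9.81 = (28.80 + 43.17) / 9.81 = 7.336 s.
Vertical velocity at impact: v_y = v_y0 − g t = 28.80 − 9.81 × 7.336 = −43.17 m/s.
Speed: |v| = √(vₓ² + v_y²) = √(23.50² + 43.17²) = 49.15 m/s.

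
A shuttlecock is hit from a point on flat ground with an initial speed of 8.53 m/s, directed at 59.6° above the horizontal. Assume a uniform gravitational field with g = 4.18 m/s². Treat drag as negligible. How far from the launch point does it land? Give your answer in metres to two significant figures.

Resolve: vₓ = 8.530 cos 59.6° = 4.316 m/s and v_y0 = 8.530 sin 59.6° = 7.357 m/s.
Time aloft: T = 2 v_y0 / g = 2 × 7.357 / 4.18 = 3.520 s.
Range: R = vₓ T = 4.316 × 3.520 = 15.19 m.

15 m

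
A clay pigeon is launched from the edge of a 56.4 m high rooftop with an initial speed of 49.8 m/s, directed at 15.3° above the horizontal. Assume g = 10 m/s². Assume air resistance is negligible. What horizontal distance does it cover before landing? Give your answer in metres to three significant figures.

vₓ = 49.80 cos 15.3° = 48.03 m/s; v_y0 = 49.80 sin 15.3° = 13.14 m/s.
With up positive and y = 0 at the ground: y(t) = 56.4 + (13.14) t − 5.000 t². Setting y = 0 and taking the positive root: t = [13.14 + √(13.14² + 2·10.0·56.4)] / 10.0 = (13.14 + 36.06) / 10.0 = 4.921 s.
Horizontal distance: R = vₓ t = 48.03 × 4.921 = 236.4 m.

236 m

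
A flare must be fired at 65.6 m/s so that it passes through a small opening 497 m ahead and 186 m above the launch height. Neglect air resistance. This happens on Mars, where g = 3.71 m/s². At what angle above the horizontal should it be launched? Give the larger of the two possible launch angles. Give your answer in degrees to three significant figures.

Trajectory: y = x tanθ − g x² (1 + tan²θ)/(2v₀²). With x = 497, y = 186, v₀ = 65.6, g = 3.71:
106.5 tan²θ − 497 tanθ + (292.5) = 0.
tanθ = [497 ± √(497² − 4 × 106.5 × (292.5))] / (2 × 106.5) = (497 ± 349.9) / 213.0, giving tanθ = 0.6907 or 3.977.
θ = 34.63° or 75.89°; the larger is 75.89°.

75.9°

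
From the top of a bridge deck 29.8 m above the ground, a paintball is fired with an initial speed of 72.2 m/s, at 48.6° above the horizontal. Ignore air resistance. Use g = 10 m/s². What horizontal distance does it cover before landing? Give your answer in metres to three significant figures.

542 m

Horizontal component vₓ = 72.20 cos 48.6° = 47.75 m/s; vertical v_y0 = 72.20 sin 48.6° = 54.16 m/s.
The projectile lands when y = 29.8 + (54.16) t − ½·10.0·t² = 0. Positive root: t = (54.16 + √(54.16² + 2·10.0·29.8)) / 10.0 = (54.16 + 59.41) / 10.0 = 11.36 s.
Horizontal distance: R = vₓ t = 47.75 × 11.36 = 542.2 m.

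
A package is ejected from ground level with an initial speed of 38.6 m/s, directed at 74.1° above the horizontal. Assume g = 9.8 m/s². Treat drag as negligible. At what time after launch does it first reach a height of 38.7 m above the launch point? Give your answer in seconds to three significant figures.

1.25 s

vₓ = 38.60 cos 74.1° = 10.57 m/s; v_y0 = 38.60 sin 74.1° = 37.12 m/s.
Require v_y0 t − ½ g t² = 38.7, i.e. 4.900 t² − 37.12 t + 38.7 = 0.
Quadratic formula: t = (37.12 ± √619.61) / 9.80 = (37.12 ± 24.89) / 9.80 → t = 1.248 s or 6.328 s.
The first (ascending) time is 1.248 s.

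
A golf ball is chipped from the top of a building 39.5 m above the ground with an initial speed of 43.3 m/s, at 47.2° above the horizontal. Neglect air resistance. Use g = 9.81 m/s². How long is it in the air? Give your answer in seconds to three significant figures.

Components: vₓ = 43.30 cos 47.2° = 29.42 m/s, v_y0 = 43.30 sin 47.2° = 31.77 m/s.
The projectile lands when y = 39.5 + (31.77) t − ½·9.81·t² = 0. Positive root: t = (31.77 + √(31.77² + 2·9.81·39.5)) / 9.81 = (31.77 + 42.24) / 9.81 = 7.545 s.

7.54 s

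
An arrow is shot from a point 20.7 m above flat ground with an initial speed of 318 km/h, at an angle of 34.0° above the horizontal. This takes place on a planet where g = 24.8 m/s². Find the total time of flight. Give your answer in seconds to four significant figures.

Convert: 318 km/h = 318/3.6 = 88.33 m/s.
Components: vₓ = 88.33 cos 34.0° = 73.23 m/s, v_y0 = 88.33 sin 34.0° = 49.40 m/s.
With up positive and y = 0 at the ground: y(t) = 20.7 + (49.40) t − 12.40 t². Setting y = 0 and taking the positive root: t = [49.40 + √(49.40² + 2·24.8·20.7)] / 24.8 = (49.40 + 58.88) / 24.8 = 4.366 s.

4.366 s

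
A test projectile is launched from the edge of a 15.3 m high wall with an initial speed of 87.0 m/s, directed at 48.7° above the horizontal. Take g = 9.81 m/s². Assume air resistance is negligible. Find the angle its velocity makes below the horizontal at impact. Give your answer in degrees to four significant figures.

49.66°

Components: vₓ = 87.00 cos 48.7° = 57.42 m/s, v_y0 = 87.00 sin 48.7° = 65.36 m/s.
With up positive and y = 0 at the ground: y(t) = 15.3 + (65.36) t − 4.905 t². Setting y = 0 and taking the positive root: t = [65.36 + √(65.36² + 2·9.81·15.3)] / 9.81 = (65.36 + 67.62) / 9.81 = 13.56 s.
At impact: v_y = v_y0 − g t = −67.62 m/s; vₓ = 57.42 m/s.
Angle below horizontal: arctan(|v_y|/vₓ) = arctan(67.62/57.42) = 49.66°.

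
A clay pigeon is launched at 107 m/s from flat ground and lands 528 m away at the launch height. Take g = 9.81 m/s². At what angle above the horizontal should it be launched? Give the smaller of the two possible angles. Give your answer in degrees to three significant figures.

R = v₀² sin 2θ / g gives sin 2θ = gR/v₀² = 9.81·528/107² = 0.4524.
2θ = 26.90° or 180° − 26.90° = 153.1°, so θ = 13.45° or 76.55°.
The smaller angle is 13.45°.

13.4°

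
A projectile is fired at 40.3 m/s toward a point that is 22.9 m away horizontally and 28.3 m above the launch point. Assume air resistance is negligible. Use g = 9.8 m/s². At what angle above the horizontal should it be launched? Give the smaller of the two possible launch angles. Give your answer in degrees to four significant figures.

55.41°

Trajectory: y = x tanθ − g x² (1 + tan²θ)/(2v₀²). With x = 22.9, y = 28.3, v₀ = 40.3, g = 9.80:
1.582 tan²θ − 22.9 tanθ + (29.88) = 0.
tanθ = [22.9 ± √(22.9² − 4 × 1.582 × (29.88))] / (2 × 1.582) = (22.9 ± 18.31) / 3.164, giving tanθ = 1.450 or 13.02.
θ = 55.41° or 85.61°; the smaller is 55.41°.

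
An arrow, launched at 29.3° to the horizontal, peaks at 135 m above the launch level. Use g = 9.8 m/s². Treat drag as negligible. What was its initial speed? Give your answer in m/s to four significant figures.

105.1 m/s

At the peak v_y = 0, so v_y0 = √(2gH) = √(2 × 9.80 × 135) = 51.44 m/s.
v_y0 = v₀ sin θ ⇒ v₀ = 51.44 / sin 29.3° = 105.1 m/s.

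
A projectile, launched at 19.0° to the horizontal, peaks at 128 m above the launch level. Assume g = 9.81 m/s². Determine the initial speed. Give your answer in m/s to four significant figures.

153.9 m/s

At the peak v_y = 0, so v_y0 = √(2gH) = √(2 × 9.81 × 128) = 50.11 m/s.
v_y0 = v₀ sin θ ⇒ v₀ = 50.11 / sin 19.0° = 153.9 m/s.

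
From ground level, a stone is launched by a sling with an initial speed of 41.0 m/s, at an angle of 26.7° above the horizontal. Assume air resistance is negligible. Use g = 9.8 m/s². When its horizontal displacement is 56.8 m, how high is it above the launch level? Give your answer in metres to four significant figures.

16.78 m

Components: vₓ = 41.00 cos 26.7° = 36.63 m/s, v_y0 = 41.00 sin 26.7° = 18.42 m/s.
At x = 56.8 m, t = x/vₓ = 56.8/36.63 = 1.551 s.
Height: y = v_y0 t − ½ g t² = 18.42 × 1.551 − 4.900 × 1.551² = 28.57 − 11.78 = 16.78 m.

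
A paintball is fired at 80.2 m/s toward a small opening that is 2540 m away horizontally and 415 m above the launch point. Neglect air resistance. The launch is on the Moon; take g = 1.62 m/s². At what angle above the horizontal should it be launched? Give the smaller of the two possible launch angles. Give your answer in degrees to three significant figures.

Trajectory: y = x tanθ − g x² (1 + tan²θ)/(2v₀²). With x = 2540, y = 415, v₀ = 80.2, g = 1.62:
812.5 tan²θ − 2540 tanθ + (1227) = 0.
tanθ = [2540 ± √(2540² − 4 × 812.5 × (1227))] / (2 × 812.5) = (2540 ± 1569) / 1625, giving tanθ = 0.5974 or 2.529.
θ = 30.85° or 68.42°; the smaller is 30.85°.

30.9°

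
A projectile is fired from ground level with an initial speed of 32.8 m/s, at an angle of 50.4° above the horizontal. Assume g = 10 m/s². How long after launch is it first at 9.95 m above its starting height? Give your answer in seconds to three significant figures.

Horizontal component vₓ = 32.80 cos 50.4° = 20.91 m/s; vertical v_y0 = 32.80 sin 50.4° = 25.27 m/s.
Height y(t) = 25.27 t − 5.000 t² = 9.95 gives 5.000 t² − 25.27 t + 9.95 = 0.
Quadratic formula: t = (25.27 ± √439.72) / 10.0 = (25.27 ± 20.97) / 10.0 → t = 0.4303 s or 4.624 s.
The first (ascending) time is 0.4303 s.

0.430 s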